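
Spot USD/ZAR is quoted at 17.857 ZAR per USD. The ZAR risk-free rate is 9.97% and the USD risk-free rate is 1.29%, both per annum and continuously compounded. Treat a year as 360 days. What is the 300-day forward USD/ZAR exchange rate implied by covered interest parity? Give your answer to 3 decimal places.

19.197

F = S·e^((r_ZAR − r_USD)T) = 17.857 · e^((0.0997 − 0.0129) × 300/360)
= 17.857 · e^0.072333 = 17.857 × 1.075013
F = 19.197 ZAR per USD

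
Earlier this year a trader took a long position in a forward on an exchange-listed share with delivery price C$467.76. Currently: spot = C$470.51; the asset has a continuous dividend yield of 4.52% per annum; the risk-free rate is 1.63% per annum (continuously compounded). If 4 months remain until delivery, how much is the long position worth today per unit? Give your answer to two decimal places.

-C$1.75

Current fair forward for the remaining 4 months: F = S·e^((r − q)·T), (r − q) = 0.0163 − 0.0452 = -0.0289
F = 470.51 · e^(-0.0289 × 4/12) = 470.51 × 0.990413 = 465.9992
Value of long forward = (F − K)·e^(−rT) = (465.9992 − 467.76) · e^(−0.0163·4/12)
= -1.7608 × 0.994581 = -1.75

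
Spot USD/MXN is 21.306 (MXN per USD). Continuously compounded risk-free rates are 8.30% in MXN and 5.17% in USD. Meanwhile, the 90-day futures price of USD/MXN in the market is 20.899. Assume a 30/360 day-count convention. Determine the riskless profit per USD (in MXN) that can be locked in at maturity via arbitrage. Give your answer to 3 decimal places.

0.574 per USD (in MXN)

Fair futures: F* = S·e^(carry·T), with carry = (r_MXN − r_USD) = 0.0830 − 0.0517 = 0.0313
F* = 21.306 · e^(0.0313 × 90/360) = 21.306 · e^0.007825 = 21.306 × 1.007856 = 21.4734
Market 20.899 < fair 21.4734: forward underpriced → reverse cash-and-carry (short spot, go long the forward).
At maturity, profit = |F_mkt − F*| = |20.899 − 21.4734| = 0.574 per USD (in MXN)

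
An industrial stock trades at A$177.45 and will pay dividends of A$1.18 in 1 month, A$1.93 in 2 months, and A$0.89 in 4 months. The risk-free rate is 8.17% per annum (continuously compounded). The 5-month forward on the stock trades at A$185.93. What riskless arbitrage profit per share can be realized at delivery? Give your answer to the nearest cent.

PV(dividends) I = 1.18·e^(−0.0817·1/12) + 1.93·e^(−0.0817·2/12) + 0.89·e^(−0.0817·4/12) = 3.9420
Fair forward F* = (S − I)·e^(rT) = (177.45 − 3.9420)·e^0.034042 = 173.5080 × 1.034628 = 179.5162
Market A$185.93 > fair 179.5162: forward overpriced → cash-and-carry (borrow at r, buy the stock and collect the dividends, short the forward).
Profit at T = |F_mkt − F*| = |185.93 − 179.5162| = A$6.41 per share

A$6.41 per share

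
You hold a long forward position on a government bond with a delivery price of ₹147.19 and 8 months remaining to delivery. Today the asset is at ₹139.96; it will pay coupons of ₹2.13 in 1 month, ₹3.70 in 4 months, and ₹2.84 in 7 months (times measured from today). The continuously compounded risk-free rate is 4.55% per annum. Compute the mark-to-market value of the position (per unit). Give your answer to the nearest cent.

-₹11.36

PV(remaining coupons) I = 2.13·e^(−0.0455·1/12) + 3.70·e^(−0.0455·4/12) + 2.84·e^(−0.0455·7/12) = 8.5319
Current forward F = (S − I)·e^(rT) = (139.96 − 8.5319)·e^(0.0455·8/12) = 131.4281 × 1.030798 = 135.4758
Value (long) = (F − K)·e^(−rT) = (135.4758 − 147.19) × 0.970122 = -11.3642
Value = -₹11.36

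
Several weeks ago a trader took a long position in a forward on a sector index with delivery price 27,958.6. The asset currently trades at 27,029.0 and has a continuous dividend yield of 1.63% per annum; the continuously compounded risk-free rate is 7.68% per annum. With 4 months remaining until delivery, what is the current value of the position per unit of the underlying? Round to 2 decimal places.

Current fair forward for the remaining 4 months: F = S·e^((r − q)·T), (r − q) = 0.0768 − 0.0163 = 0.0605
F = 27029.0 · e^(0.0605 × 4/12) = 27029.0 × 1.02037139 = 27579.6183
Value of long forward = (F − K)·e^(−rT) = (27579.6183 − 27958.6) · e^(−0.0768·4/12)
= -378.9817 × 0.97472490 = -369.40

-369.40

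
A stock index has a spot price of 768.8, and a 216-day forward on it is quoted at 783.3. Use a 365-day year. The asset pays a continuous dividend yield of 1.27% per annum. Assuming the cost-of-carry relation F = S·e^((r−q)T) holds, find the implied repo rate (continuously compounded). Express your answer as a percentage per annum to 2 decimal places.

From F = S·e^((r−q)T): (r − q) = ln(F/S)/T
ln(783.3/768.8) = ln(1.018861) = 0.018685
(r − q) = 0.018685 / (216/365) = 0.031574
r = ln(F/S)/T + q = 0.031574 + 0.0127 = 0.044274
r = 4.43%

4.43%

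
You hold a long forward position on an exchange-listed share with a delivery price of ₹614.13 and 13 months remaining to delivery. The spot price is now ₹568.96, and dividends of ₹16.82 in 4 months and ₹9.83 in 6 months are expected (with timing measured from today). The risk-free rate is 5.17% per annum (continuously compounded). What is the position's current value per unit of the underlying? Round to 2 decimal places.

PV(remaining dividends) I = 16.82·e^(−0.0517·4/12) + 9.83·e^(−0.0517·6/12) = 26.1118
Current forward F = (S − I)·e^(rT) = (568.96 − 26.1118)·e^(0.0517·13/12) = 542.8482 × 1.057606 = 574.1195
Value (long) = (F − K)·e^(−rT) = (574.1195 − 614.13) × 0.945531 = -37.8312
Value = -₹37.83

-₹37.83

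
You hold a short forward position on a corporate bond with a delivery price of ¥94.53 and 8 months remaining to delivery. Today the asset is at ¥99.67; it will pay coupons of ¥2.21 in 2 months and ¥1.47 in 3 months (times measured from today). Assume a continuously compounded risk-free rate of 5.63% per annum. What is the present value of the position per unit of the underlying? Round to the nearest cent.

PV(remaining coupons) I = 2.21·e^(−0.0563·2/12) + 1.47·e^(−0.0563·3/12) = 3.6388
Current forward F = (S − I)·e^(rT) = (99.67 − 3.6388)·e^(0.0563·8/12) = 96.0312 × 1.038247 = 99.7041
Value (long) = (F − K)·e^(−rT) = (99.7041 − 94.53) × 0.963162 = 4.9835
Short position value = −(long value) = -¥4.98

-¥4.98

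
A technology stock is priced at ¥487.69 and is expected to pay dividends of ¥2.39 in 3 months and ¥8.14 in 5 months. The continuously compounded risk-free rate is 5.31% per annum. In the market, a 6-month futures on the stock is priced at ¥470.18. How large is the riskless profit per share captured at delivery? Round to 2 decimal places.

¥20.03 per share

PV(dividends) I = 2.39·e^(−0.0531·3/12) + 8.14·e^(−0.0531·5/12) = 10.3204
Fair futures F* = (S − I)·e^(rT) = (487.69 − 10.3204)·e^0.026550 = 477.3696 × 1.026906 = 490.2137
Market ¥470.18 < fair 490.2137: forward underpriced → reverse cash-and-carry (short the stock, invest proceeds at r, pay the dividends, go long the forward).
Profit at T = |F_mkt − F*| = |470.18 − 490.2137| = ¥20.03 per share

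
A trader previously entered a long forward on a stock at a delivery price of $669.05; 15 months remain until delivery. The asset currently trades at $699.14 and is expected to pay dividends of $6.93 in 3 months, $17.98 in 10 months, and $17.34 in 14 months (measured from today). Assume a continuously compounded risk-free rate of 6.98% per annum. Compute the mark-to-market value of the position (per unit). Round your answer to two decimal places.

$46.23

PV(remaining dividends) I = 6.93·e^(−0.0698·3/12) + 17.98·e^(−0.0698·10/12) + 17.34·e^(−0.0698·14/12) = 39.7580
Current forward F = (S − I)·e^(rT) = (699.14 − 39.7580)·e^(0.0698·15/12) = 659.3820 × 1.091169 = 719.4972
Value (long) = (F − K)·e^(−rT) = (719.4972 − 669.05) × 0.916448 = 46.2322
Value = $46.23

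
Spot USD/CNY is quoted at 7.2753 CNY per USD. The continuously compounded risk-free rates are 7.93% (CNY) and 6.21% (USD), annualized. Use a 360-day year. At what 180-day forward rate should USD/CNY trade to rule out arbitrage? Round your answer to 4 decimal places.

F = S·e^((r_CNY − r_USD)T) = 7.2753 · e^((0.0793 − 0.0621) × 180/360)
= 7.2753 · e^0.008600 = 7.2753 × 1.008637
F = 7.3381 CNY per USD

7.3381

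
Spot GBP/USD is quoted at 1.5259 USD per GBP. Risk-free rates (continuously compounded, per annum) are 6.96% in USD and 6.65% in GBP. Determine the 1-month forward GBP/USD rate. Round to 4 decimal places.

F = S·e^((r_USD − r_GBP)T) = 1.5259 · e^((0.0696 − 0.0665) × 1/12)
= 1.5259 · e^0.000258 = 1.5259 × 1.000258
F = 1.5263 USD per GBP

1.5263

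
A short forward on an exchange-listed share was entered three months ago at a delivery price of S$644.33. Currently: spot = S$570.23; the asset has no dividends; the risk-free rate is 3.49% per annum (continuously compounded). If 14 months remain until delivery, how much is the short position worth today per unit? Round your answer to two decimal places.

S$48.39

Current fair forward for the remaining 14 months: F = S·e^(r·T), r = 0.0349
F = 570.23 · e^(0.0349 × 14/12) = 570.23 × 1.041557 = 593.9270
Value of long forward = (F − K)·e^(−rT) = (593.9270 − 644.33) · e^(−0.0349·14/12)
= -50.4030 × 0.960101 = -48.39
Short position value = −(long value) = S$48.39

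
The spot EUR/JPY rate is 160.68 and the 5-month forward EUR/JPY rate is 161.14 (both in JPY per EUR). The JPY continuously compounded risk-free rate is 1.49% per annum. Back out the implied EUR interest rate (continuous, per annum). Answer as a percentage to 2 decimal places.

0.80%

F = S·e^((r_JPY − r_EUR)T) ⇒ r_EUR = r_JPY − ln(F/S)/T
ln(161.14/160.68) = 0.002859; /(5/12) = 0.006862
r_EUR = 0.0149 − 0.006862 = 0.008038
r_EUR = 0.80%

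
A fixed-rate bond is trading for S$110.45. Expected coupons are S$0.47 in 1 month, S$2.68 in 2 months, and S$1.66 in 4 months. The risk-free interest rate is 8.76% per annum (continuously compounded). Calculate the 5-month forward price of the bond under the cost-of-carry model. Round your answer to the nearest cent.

S$109.66

PV(coupons) I = 0.47·e^(−0.0876·1/12) + 2.68·e^(−0.0876·2/12) + 1.66·e^(−0.0876·4/12)
I = 0.4666 + 2.6412 + 1.6122 = 4.7200
F = (S − I)·e^(rT) = (110.45 − 4.7200) · e^(0.0876·5/12)
= 105.7300 · e^0.036500 = 105.7300 × 1.037174 = S$109.66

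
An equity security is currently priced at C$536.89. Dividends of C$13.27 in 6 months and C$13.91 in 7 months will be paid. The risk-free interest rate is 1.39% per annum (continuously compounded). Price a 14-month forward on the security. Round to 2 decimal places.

C$518.25

PV(dividends) I = 13.27·e^(−0.0139·6/12) + 13.91·e^(−0.0139·7/12)
I = 13.1781 + 13.7977 = 26.9758
F = (S − I)·e^(rT) = (536.89 − 26.9758) · e^(0.0139·14/12)
= 509.9142 · e^0.016217 = 509.9142 × 1.016349 = C$518.25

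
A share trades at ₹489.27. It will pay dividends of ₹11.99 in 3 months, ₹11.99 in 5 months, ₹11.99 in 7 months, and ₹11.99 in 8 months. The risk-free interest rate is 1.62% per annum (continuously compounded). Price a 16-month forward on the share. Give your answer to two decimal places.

PV(dividends) I = 11.99·e^(−0.0162·3/12) + 11.99·e^(−0.0162·5/12) + 11.99·e^(−0.0162·7/12) + 11.99·e^(−0.0162·8/12)
I = 11.9415 + 11.9093 + 11.8772 + 11.8612 = 47.5892
F = (S − I)·e^(rT) = (489.27 − 47.5892) · e^(0.0162·16/12)
= 441.6808 · e^0.021600 = 441.6808 × 1.021835 = ₹451.32

₹451.32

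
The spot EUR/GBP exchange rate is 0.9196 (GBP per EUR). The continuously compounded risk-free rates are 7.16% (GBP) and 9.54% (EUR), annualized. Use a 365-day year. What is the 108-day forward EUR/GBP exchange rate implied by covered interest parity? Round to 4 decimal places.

F = S·e^((r_GBP − r_EUR)T) = 0.9196 · e^((0.0716 − 0.0954) × 108/365)
= 0.9196 · e^-0.007042 = 0.9196 × 0.992983
F = 0.9131 GBP per EUR

0.9131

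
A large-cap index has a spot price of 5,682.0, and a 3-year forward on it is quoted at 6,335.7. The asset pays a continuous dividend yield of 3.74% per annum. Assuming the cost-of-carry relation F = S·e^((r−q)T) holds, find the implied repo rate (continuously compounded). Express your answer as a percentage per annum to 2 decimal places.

7.37%

From F = S·e^((r−q)T): (r − q) = ln(F/S)/T
ln(6335.7/5682.0) = ln(1.115048) = 0.108897
(r − q) = 0.108897 / (3) = 0.036299
r = ln(F/S)/T + q = 0.036299 + 0.0374 = 0.073699
r = 7.37%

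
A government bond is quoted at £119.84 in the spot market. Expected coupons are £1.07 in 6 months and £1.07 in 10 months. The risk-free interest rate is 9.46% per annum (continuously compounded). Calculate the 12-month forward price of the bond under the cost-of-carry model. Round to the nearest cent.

£129.52

PV(coupons) I = 1.07·e^(−0.0946·6/12) + 1.07·e^(−0.0946·10/12)
I = 1.0206 + 0.9889 = 2.0095
F = (S − I)·e^(rT) = (119.84 − 2.0095) · e^(0.0946·12/12)
= 117.8305 · e^0.094600 = 117.8305 × 1.099219 = £129.52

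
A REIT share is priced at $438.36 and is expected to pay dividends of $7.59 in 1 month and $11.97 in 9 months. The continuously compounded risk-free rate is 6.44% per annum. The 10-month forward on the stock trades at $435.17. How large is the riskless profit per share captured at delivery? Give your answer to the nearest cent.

$7.36 per share

PV(dividends) I = 7.59·e^(−0.0644·1/12) + 11.97·e^(−0.0644·9/12) = 18.9550
Fair forward F* = (S − I)·e^(rT) = (438.36 − 18.9550)·e^0.053667 = 419.4050 × 1.055133 = 442.5281
Market $435.17 < fair 442.5281: forward underpriced → reverse cash-and-carry (short the stock, invest proceeds at r, pay the dividends, go long the forward).
Profit at T = |F_mkt − F*| = |435.17 − 442.5281| = $7.36 per share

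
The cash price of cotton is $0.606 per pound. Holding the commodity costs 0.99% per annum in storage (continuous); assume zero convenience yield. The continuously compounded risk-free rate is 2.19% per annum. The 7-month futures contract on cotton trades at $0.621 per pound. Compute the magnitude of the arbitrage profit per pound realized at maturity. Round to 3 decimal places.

Fair futures: F* = S·e^(carry·T), with carry = (r + u) = 0.0219 + 0.0099 = 0.0318
F* = 0.606 · e^(0.0318 × 7/12) = 0.606 · e^0.018550 = 0.606 × 1.018723 = $0.6173
Market $0.621 > fair $0.6173: forward overpriced → cash-and-carry (buy spot, short the forward).
At maturity, profit = |F_mkt − F*| = |0.621 − 0.6173| = $0.004 per pound

$0.004 per pound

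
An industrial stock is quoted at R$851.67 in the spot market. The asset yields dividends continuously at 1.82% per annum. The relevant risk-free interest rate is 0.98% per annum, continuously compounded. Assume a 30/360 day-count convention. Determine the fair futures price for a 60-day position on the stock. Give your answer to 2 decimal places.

F = S·e^((r − q)T) = 851.67 · e^((0.0098 − 0.0182) × 60/360)
= 851.67 · e^-0.001400 = 851.67 × 0.998601
F = R$850.48

R$850.48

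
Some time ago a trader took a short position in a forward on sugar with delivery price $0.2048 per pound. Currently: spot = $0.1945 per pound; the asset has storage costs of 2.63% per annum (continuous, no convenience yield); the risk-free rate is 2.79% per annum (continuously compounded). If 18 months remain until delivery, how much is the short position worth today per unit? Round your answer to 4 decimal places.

-$0.0059 per pound

Current fair forward for the remaining 18 months: F = S·e^((r + u)·T), (r + u) = 0.0279 + 0.0263 = 0.0542
F = 0.1945 · e^(0.0542 × 18/12) = 0.1945 × 1.084696 = 0.2110
Value of long forward = (F − K)·e^(−rT) = (0.2110 − 0.2048) · e^(−0.0279·18/12)
= 0.0062 × 0.959014 = 0.0059
Short position value = −(long value) = -$0.0059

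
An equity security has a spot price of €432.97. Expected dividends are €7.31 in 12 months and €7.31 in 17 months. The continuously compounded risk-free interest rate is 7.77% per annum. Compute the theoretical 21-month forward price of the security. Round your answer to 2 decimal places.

PV(dividends) I = 7.31·e^(−0.0777·12/12) + 7.31·e^(−0.0777·17/12)
I = 6.7635 + 6.5481 = 13.3116
F = (S − I)·e^(rT) = (432.97 − 13.3116) · e^(0.0777·21/12)
= 419.6584 · e^0.135975 = 419.6584 × 1.145653 = €480.78

€480.78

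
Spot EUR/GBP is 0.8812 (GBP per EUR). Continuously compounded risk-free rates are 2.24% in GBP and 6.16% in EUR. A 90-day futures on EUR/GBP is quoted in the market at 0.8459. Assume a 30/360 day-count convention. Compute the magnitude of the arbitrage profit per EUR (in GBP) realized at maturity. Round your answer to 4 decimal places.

0.0267 per EUR (in GBP)

Fair futures: F* = S·e^(carry·T), with carry = (r_GBP − r_EUR) = 0.0224 − 0.0616 = -0.0392
F* = 0.8812 · e^(-0.0392 × 90/360) = 0.8812 · e^-0.009800 = 0.8812 × 0.990248 = 0.8726
Market 0.8459 < fair 0.8726: forward underpriced → reverse cash-and-carry (short spot, go long the forward).
At maturity, profit = |F_mkt − F*| = |0.8459 − 0.8726| = 0.0267 per EUR (in GBP)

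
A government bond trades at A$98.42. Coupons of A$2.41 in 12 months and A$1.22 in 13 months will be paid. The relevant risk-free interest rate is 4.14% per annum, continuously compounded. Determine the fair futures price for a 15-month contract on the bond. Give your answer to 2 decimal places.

A$99.98

PV(coupons) I = 2.41·e^(−0.0414·12/12) + 1.22·e^(−0.0414·13/12)
I = 2.3123 + 1.1665 = 3.4788
F = (S − I)·e^(rT) = (98.42 − 3.4788) · e^(0.0414·15/12)
= 94.9412 · e^0.051750 = 94.9412 × 1.053112 = A$99.98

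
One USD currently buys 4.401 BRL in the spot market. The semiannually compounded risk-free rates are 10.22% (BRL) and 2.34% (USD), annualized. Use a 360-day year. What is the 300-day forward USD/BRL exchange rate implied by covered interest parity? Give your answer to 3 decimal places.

4.690

By covered interest parity, F = S · (1+r_BRL/2)^(2T) / (1+r_USD/2)^(2T)
= 4.401 × 1.086609 / 1.019576 = 4.401 × 1.065746
F = 4.690 BRL per USD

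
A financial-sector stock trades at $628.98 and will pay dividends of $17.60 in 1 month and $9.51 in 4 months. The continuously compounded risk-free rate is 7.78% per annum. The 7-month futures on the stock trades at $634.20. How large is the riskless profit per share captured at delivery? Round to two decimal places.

$4.01 per share

PV(dividends) I = 17.60·e^(−0.0778·1/12) + 9.51·e^(−0.0778·4/12) = 26.7528
Fair futures F* = (S − I)·e^(rT) = (628.98 − 26.7528)·e^0.045383 = 602.2272 × 1.046429 = 630.1880
Market $634.20 > fair 630.1880: forward overpriced → cash-and-carry (borrow at r, buy the stock and collect the dividends, short the forward).
Profit at T = |F_mkt − F*| = |634.20 − 630.1880| = $4.01 per share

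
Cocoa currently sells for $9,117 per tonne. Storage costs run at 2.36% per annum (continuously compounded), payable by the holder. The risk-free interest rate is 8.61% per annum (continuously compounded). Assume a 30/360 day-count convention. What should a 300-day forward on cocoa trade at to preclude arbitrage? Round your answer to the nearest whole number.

$9,990 per tonne

Net carry = r + u − y = 0.0861 + 0.0236 − 0.0000 = 0.1097
F = S·e^((r+u−y)T) = 9117 · e^(0.1097 × 300/360) = 9117 · e^0.091417
= 9117 × 1.095726 = $9,990 per tonne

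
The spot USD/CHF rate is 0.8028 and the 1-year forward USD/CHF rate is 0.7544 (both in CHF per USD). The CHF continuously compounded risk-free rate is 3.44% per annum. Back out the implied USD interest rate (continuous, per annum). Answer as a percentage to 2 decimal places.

F = S·e^((r_CHF − r_USD)T) ⇒ r_USD = r_CHF − ln(F/S)/T
ln(0.7544/0.8028) = -0.062183; /(1) = -0.062183
r_USD = 0.0344 + 0.062183 = 0.096583
r_USD = 9.66%

9.66%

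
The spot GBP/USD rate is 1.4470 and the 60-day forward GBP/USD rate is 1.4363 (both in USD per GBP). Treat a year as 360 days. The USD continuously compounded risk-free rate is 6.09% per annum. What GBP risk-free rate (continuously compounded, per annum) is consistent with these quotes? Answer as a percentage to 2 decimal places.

F = S·e^((r_USD − r_GBP)T) ⇒ r_GBP = r_USD − ln(F/S)/T
ln(1.4363/1.4470) = -0.007422; /(60/360) = -0.044532
r_GBP = 0.0609 + 0.044532 = 0.105432
r_GBP = 10.54%

10.54%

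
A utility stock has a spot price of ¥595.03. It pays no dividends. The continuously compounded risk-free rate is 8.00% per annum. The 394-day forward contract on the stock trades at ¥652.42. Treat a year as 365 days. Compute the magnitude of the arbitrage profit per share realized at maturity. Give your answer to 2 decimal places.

¥3.72 per share

Fair forward: F* = S·e^(carry·T), with carry = r = 0.0800
F* = 595.03 · e^(0.0800 × 394/365) = 595.03 · e^0.086356 = 595.03 × 1.090194 = ¥648.6981
Market ¥652.42 > fair ¥648.6981: forward overpriced → cash-and-carry (buy spot, short the forward).
At maturity, profit = |F_mkt − F*| = |652.42 − 648.6981| = ¥3.72 per share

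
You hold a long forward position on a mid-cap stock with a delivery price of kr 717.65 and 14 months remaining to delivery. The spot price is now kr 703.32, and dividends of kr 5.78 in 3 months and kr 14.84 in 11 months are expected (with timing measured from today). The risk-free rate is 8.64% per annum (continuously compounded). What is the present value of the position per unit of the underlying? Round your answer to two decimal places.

PV(remaining dividends) I = 5.78·e^(−0.0864·3/12) + 14.84·e^(−0.0864·11/12) = 19.3665
Current forward F = (S − I)·e^(rT) = (703.32 − 19.3665)·e^(0.0864·14/12) = 683.9535 × 1.106055 = 756.4902
Value (long) = (F − K)·e^(−rT) = (756.4902 − 717.65) × 0.904114 = 35.1160
Value = kr 35.12

kr 35.12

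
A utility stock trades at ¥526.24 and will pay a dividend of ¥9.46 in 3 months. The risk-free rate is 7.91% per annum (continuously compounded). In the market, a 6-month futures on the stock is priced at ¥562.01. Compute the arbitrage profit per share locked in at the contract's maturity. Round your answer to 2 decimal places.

¥24.19 per share

PV(dividends) I = 9.46·e^(−0.0791·3/12) = 9.2748
Fair futures F* = (S − I)·e^(rT) = (526.24 − 9.2748)·e^0.039550 = 516.9652 × 1.040343 = 537.8211
Market ¥562.01 > fair 537.8211: forward overpriced → cash-and-carry (borrow at r, buy the stock and collect the dividends, short the forward).
Profit at T = |F_mkt − F*| = |562.01 − 537.8211| = ¥24.19 per share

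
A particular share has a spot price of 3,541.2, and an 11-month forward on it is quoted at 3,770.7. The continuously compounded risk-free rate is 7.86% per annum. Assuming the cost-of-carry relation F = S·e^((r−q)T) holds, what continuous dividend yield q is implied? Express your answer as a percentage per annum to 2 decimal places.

From F = S·e^((r−q)T): (r − q) = ln(F/S)/T
ln(3770.7/3541.2) = ln(1.064809) = 0.062795
(r − q) = 0.062795 / (11/12) = 0.068504
q = r − ln(F/S)/T = 0.0786 − 0.068504 = 0.010096
q = 1.01%

1.01%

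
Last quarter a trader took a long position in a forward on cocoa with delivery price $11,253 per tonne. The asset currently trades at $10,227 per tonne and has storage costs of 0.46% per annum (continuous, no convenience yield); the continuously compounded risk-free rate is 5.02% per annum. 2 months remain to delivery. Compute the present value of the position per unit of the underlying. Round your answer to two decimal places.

Current fair forward for the remaining 2 months: F = S·e^((r + u)·T), (r + u) = 0.0502 + 0.0046 = 0.0548
F = 10227 · e^(0.0548 × 2/12) = 10227 × 1.00917517 = 10320.8345
Value of long forward = (F − K)·e^(−rT) = (10320.8345 − 11253) · e^(−0.0502·2/12)
= -932.1655 × 0.99166824 = -924.40

-$924.40 per tonne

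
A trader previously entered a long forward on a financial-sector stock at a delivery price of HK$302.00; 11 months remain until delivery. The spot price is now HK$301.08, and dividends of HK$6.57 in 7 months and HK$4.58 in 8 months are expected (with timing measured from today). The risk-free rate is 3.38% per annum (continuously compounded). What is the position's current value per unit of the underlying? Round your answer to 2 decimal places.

-HK$2.63

PV(remaining dividends) I = 6.57·e^(−0.0338·7/12) + 4.58·e^(−0.0338·8/12) = 10.9197
Current forward F = (S − I)·e^(rT) = (301.08 − 10.9197)·e^(0.0338·11/12) = 290.1603 × 1.031468 = 299.2911
Value (long) = (F − K)·e^(−rT) = (299.2911 − 302.00) × 0.969492 = -2.6263
Value = -HK$2.63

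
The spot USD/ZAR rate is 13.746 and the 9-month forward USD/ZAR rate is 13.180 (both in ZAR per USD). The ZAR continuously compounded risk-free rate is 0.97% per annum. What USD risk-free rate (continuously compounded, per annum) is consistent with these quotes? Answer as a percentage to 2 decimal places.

6.58%

F = S·e^((r_ZAR − r_USD)T) ⇒ r_USD = r_ZAR − ln(F/S)/T
ln(13.180/13.746) = -0.042047; /(9/12) = -0.056063
r_USD = 0.0097 + 0.056063 = 0.065763
r_USD = 6.58%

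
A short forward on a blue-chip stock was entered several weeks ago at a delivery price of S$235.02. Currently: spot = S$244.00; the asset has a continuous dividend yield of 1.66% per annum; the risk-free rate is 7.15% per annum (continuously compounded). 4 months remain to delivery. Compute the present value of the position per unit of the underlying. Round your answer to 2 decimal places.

Current fair forward for the remaining 4 months: F = S·e^((r − q)·T), (r − q) = 0.0715 − 0.0166 = 0.0549
F = 244.00 · e^(0.0549 × 4/12) = 244.00 × 1.018468 = 248.5062
Value of long forward = (F − K)·e^(−rT) = (248.5062 − 235.02) · e^(−0.0715·4/12)
= 13.4862 × 0.976448 = 13.17
Short position value = −(long value) = -S$13.17

-S$13.17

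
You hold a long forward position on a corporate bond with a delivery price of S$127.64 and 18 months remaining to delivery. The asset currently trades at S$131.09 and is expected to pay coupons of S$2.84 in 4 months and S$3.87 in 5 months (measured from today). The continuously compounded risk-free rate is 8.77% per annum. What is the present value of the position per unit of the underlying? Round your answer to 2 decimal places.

PV(remaining coupons) I = 2.84·e^(−0.0877·4/12) + 3.87·e^(−0.0877·5/12) = 6.4893
Current forward F = (S − I)·e^(rT) = (131.09 − 6.4893)·e^(0.0877·18/12) = 124.6007 × 1.140595 = 142.1189
Value (long) = (F − K)·e^(−rT) = (142.1189 − 127.64) × 0.876735 = 12.6942
Value = S$12.69

S$12.69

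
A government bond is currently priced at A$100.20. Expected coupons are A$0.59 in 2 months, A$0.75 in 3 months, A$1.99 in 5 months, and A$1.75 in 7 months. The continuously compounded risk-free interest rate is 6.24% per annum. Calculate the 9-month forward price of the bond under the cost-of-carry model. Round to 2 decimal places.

PV(coupons) I = 0.59·e^(−0.0624·2/12) + 0.75·e^(−0.0624·3/12) + 1.99·e^(−0.0624·5/12) + 1.75·e^(−0.0624·7/12)
I = 0.5839 + 0.7384 + 1.9389 + 1.6874 = 4.9486
F = (S − I)·e^(rT) = (100.20 − 4.9486) · e^(0.0624·9/12)
= 95.2514 · e^0.046800 = 95.2514 × 1.047912 = A$99.82

A$99.82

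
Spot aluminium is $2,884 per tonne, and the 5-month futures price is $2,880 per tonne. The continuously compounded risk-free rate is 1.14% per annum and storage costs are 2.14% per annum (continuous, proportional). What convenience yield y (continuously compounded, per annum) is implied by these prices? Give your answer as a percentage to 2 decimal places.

F = S·e^((r+u−y)T) ⇒ (r+u−y) = ln(F/S)/T
ln(2880/2884) = -0.001388; /T ⇒ -0.003331
y = r + u − ln(F/S)/T = 0.0114 + 0.0214 + 0.003331 = 0.036131
y = 3.61%

3.61%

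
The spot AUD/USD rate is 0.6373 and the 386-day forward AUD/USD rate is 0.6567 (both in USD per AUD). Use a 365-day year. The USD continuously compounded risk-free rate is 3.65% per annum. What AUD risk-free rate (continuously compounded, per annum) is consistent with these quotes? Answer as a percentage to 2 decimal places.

F = S·e^((r_USD − r_AUD)T) ⇒ r_AUD = r_USD − ln(F/S)/T
ln(0.6567/0.6373) = 0.029987; /(386/365) = 0.028356
r_AUD = 0.0365 − 0.028356 = 0.008144
r_AUD = 0.81%

0.81%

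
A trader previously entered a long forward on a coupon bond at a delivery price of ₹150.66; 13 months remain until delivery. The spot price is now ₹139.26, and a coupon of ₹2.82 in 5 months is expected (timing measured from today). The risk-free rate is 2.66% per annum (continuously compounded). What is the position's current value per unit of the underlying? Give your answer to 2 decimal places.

-₹9.91

PV(remaining coupons) I = 2.82·e^(−0.0266·5/12) = 2.7889
Current forward F = (S − I)·e^(rT) = (139.26 − 2.7889)·e^(0.0266·13/12) = 136.4711 × 1.029236 = 140.4610
Value (long) = (F − K)·e^(−rT) = (140.4610 − 150.66) × 0.971595 = -9.9093
Value = -₹9.91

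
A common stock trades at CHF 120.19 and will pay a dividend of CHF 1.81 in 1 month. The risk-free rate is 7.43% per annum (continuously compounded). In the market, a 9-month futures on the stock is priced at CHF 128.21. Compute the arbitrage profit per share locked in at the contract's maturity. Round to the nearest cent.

CHF 3.03 per share

PV(dividends) I = 1.81·e^(−0.0743·1/12) = 1.7988
Fair futures F* = (S − I)·e^(rT) = (120.19 − 1.7988)·e^0.055725 = 118.3912 × 1.057307 = 125.1758
Market CHF 128.21 > fair 125.1758: forward overpriced → cash-and-carry (borrow at r, buy the stock and collect the dividends, short the forward).
Profit at T = |F_mkt − F*| = |128.21 − 125.1758| = CHF 3.03 per share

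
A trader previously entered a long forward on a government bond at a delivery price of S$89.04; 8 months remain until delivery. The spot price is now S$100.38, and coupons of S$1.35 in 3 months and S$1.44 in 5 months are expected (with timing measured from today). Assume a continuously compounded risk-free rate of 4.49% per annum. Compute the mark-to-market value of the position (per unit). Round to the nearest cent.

S$11.22

PV(remaining coupons) I = 1.35·e^(−0.0449·3/12) + 1.44·e^(−0.0449·5/12) = 2.7482
Current forward F = (S − I)·e^(rT) = (100.38 − 2.7482)·e^(0.0449·8/12) = 97.6318 × 1.030386 = 100.5984
Value (long) = (F − K)·e^(−rT) = (100.5984 − 89.04) × 0.970510 = 11.2175
Value = S$11.22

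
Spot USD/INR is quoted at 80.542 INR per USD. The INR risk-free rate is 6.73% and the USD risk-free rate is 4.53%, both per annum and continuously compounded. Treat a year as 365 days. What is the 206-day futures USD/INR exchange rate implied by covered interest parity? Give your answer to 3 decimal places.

F = S·e^((r_INR − r_USD)T) = 80.542 · e^((0.0673 − 0.0453) × 206/365)
= 80.542 · e^0.012416 = 80.542 × 1.012493
F = 81.548 INR per USD

81.548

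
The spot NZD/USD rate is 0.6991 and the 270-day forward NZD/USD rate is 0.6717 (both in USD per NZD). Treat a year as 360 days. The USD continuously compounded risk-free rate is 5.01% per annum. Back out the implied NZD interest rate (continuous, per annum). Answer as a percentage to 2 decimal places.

F = S·e^((r_USD − r_NZD)T) ⇒ r_NZD = r_USD − ln(F/S)/T
ln(0.6717/0.6991) = -0.039982; /(270/360) = -0.053309
r_NZD = 0.0501 + 0.053309 = 0.103409
r_NZD = 10.34%

10.34%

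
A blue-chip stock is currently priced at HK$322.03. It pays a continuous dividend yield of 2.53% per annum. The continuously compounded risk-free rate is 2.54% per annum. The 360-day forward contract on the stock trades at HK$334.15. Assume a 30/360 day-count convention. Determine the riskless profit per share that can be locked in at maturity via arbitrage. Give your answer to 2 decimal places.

HK$12.09 per share

Fair forward: F* = S·e^(carry·T), with carry = (r − q) = 0.0254 − 0.0253 = 0.0001
F* = 322.03 · e^(0.0001 × 360/360) = 322.03 · e^0.000100 = 322.03 × 1.000100 = HK$322.0622
Market HK$334.15 > fair HK$322.0622: forward overpriced → cash-and-carry (buy spot, short the forward).
At maturity, profit = |F_mkt − F*| = |334.15 − 322.0622| = HK$12.09 per share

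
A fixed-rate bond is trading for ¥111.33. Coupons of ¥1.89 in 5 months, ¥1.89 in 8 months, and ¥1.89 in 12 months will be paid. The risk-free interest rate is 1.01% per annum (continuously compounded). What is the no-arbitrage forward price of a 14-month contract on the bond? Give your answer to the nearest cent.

PV(coupons) I = 1.89·e^(−0.0101·5/12) + 1.89·e^(−0.0101·8/12) + 1.89·e^(−0.0101·12/12)
I = 1.8821 + 1.8773 + 1.8710 = 5.6304
F = (S − I)·e^(rT) = (111.33 − 5.6304) · e^(0.0101·14/12)
= 105.6996 · e^0.011783 = 105.6996 × 1.011853 = ¥106.95

¥106.95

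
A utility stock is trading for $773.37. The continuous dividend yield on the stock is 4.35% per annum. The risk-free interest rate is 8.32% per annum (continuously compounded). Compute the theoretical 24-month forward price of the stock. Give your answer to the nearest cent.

$837.28

F = S·e^((r − q)T) = 773.37 · e^((0.0832 − 0.0435) × 24/12)
= 773.37 · e^0.079400 = 773.37 × 1.082637
F = $837.28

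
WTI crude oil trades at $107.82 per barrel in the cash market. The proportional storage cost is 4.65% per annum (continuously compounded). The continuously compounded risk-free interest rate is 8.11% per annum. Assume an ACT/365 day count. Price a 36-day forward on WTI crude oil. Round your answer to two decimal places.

Net carry = r + u − y = 0.0811 + 0.0465 − 0.0000 = 0.1276
F = S·e^((r+u−y)T) = 107.82 · e^(0.1276 × 36/365) = 107.82 · e^0.012585
= 107.82 × 1.012665 = $109.19 per barrel

$109.19 per barrel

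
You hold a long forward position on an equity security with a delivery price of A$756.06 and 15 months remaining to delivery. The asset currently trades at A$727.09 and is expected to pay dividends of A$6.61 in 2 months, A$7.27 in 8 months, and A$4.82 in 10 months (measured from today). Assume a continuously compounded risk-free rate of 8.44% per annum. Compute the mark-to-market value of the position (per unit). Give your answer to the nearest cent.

PV(remaining dividends) I = 6.61·e^(−0.0844·2/12) + 7.27·e^(−0.0844·8/12) + 4.82·e^(−0.0844·10/12) = 17.8825
Current forward F = (S − I)·e^(rT) = (727.09 − 17.8825)·e^(0.0844·15/12) = 709.2075 × 1.111266 = 788.1182
Value (long) = (F − K)·e^(−rT) = (788.1182 − 756.06) × 0.899874 = 28.8483
Value = A$28.85

A$28.85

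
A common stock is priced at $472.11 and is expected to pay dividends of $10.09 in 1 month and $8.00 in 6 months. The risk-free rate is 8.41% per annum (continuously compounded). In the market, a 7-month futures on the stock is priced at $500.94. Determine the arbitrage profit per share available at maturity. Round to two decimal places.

PV(dividends) I = 10.09·e^(−0.0841·1/12) + 8.00·e^(−0.0841·6/12) = 17.6901
Fair futures F* = (S − I)·e^(rT) = (472.11 − 17.6901)·e^0.049058 = 454.4199 × 1.050281 = 477.2686
Market $500.94 > fair 477.2686: forward overpriced → cash-and-carry (borrow at r, buy the stock and collect the dividends, short the forward).
Profit at T = |F_mkt − F*| = |500.94 − 477.2686| = $23.67 per share

$23.67 per share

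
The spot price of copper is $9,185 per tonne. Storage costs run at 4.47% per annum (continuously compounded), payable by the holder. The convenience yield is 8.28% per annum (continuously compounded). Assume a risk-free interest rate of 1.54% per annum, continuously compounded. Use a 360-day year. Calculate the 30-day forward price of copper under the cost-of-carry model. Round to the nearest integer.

$9,168 per tonne

Net carry = r + u − y = 0.0154 + 0.0447 − 0.0828 = -0.0227
F = S·e^((r+u−y)T) = 9185 · e^(-0.0227 × 30/360) = 9185 · e^-0.001892
= 9185 × 0.998110 = $9,168 per tonne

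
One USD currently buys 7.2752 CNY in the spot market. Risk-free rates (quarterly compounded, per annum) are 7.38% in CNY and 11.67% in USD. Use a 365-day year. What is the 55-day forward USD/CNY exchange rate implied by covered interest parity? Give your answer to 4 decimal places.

By covered interest parity, F = S · (1+r_CNY/4)^(4T) / (1+r_USD/4)^(4T)
= 7.2752 × 1.011080 / 1.017484 = 7.2752 × 0.993706
F = 7.2294 CNY per USD

7.2294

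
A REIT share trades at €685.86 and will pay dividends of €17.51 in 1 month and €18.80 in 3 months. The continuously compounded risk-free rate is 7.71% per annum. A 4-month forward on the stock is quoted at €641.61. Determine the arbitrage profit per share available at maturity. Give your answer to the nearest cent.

€25.33 per share

PV(dividends) I = 17.51·e^(−0.0771·1/12) + 18.80·e^(−0.0771·3/12) = 35.8390
Fair forward F* = (S − I)·e^(rT) = (685.86 − 35.8390)·e^0.025700 = 650.0210 × 1.026033 = 666.9430
Market €641.61 < fair 666.9430: forward underpriced → reverse cash-and-carry (short the stock, invest proceeds at r, pay the dividends, go long the forward).
Profit at T = |F_mkt − F*| = |641.61 − 666.9430| = €25.33 per share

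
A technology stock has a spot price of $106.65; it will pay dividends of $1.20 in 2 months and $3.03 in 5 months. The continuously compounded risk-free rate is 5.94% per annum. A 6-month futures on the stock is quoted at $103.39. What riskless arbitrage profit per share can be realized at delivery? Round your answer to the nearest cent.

$2.21 per share

PV(dividends) I = 1.20·e^(−0.0594·2/12) + 3.03·e^(−0.0594·5/12) = 4.1441
Fair futures F* = (S − I)·e^(rT) = (106.65 − 4.1441)·e^0.029700 = 102.5059 × 1.030145 = 105.5959
Market $103.39 < fair 105.5959: forward underpriced → reverse cash-and-carry (short the stock, invest proceeds at r, pay the dividends, go long the forward).
Profit at T = |F_mkt − F*| = |103.39 − 105.5959| = $2.21 per share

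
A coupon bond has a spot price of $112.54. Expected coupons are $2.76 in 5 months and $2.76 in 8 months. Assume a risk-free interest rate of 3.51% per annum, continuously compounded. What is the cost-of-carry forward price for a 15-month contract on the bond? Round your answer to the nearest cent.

$111.93

PV(coupons) I = 2.76·e^(−0.0351·5/12) + 2.76·e^(−0.0351·8/12)
I = 2.7199 + 2.6962 = 5.4161
F = (S − I)·e^(rT) = (112.54 − 5.4161) · e^(0.0351·15/12)
= 107.1239 · e^0.043875 = 107.1239 × 1.044852 = $111.93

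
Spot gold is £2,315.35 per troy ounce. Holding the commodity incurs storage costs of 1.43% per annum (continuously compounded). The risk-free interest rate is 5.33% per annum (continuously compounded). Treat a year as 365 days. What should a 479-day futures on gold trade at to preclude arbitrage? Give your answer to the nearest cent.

Net carry = r + u − y = 0.0533 + 0.0143 − 0.0000 = 0.0676
F = S·e^((r+u−y)T) = 2315.35 · e^(0.0676 × 479/365) = 2315.35 · e^0.08871342
= 2315.35 × 1.09276745 = £2,530.14 per troy ounce

£2,530.14 per troy ounce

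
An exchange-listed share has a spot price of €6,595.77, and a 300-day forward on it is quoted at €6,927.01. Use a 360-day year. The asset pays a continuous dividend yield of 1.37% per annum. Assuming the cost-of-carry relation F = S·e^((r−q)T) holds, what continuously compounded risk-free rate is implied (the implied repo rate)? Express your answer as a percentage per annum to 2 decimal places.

From F = S·e^((r−q)T): (r − q) = ln(F/S)/T
ln(6927.01/6595.77) = ln(1.050220) = 0.049000
(r − q) = 0.049000 / (300/360) = 0.058800
r = ln(F/S)/T + q = 0.058800 + 0.0137 = 0.072500
r = 7.25%

7.25%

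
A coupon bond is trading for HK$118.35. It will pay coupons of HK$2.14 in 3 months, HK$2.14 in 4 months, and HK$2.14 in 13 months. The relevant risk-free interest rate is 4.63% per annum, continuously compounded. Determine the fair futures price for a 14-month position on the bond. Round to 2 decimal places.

HK$118.31

PV(coupons) I = 2.14·e^(−0.0463·3/12) + 2.14·e^(−0.0463·4/12) + 2.14·e^(−0.0463·13/12)
I = 2.1154 + 2.1072 + 2.0353 = 6.2579
F = (S − I)·e^(rT) = (118.35 − 6.2579) · e^(0.0463·14/12)
= 112.0921 · e^0.054017 = 112.0921 × 1.055503 = HK$118.31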